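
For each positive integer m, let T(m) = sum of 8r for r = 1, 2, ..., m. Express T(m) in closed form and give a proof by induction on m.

We claim T(m) = 4m(m + 1) for all m ≥ 1.
When m = 1: T(1) = 8, and the closed form gives 8. They agree.
Inductive step: assume the claim holds for m = r, so T(r) = 4r(r + 1).
Then T(r+1) = T(r) + (8r + 8) = (4r(r + 1)) + (8r + 8).
Simplifying, T(r+1) = 4(r + 1)(r + 2) = 4(r+1)((r+1) + 1),
which is the closed form with m = r+1.
By induction, the statement is established for all m ≥ 1.

T(m) = 4m(m + 1)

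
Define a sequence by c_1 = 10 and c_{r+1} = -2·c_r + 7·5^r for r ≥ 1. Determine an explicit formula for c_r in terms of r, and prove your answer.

c_r = 5(-2)^(r - 1) + 5^r

Computing the first terms: c_1 = 10, c_2 = 15, c_3 = 145. This suggests c_r = 5(-2)^(r - 1) + 5^r.
When r = 1: the formula gives 10 = 10 = c_1.
Suppose the result is true for r = m, so c_m = 5(-2)^(m - 1) + 5^m.
Then c_{m+1} = -2·c_m + 7·5^m = -2·(5(-2)^(m - 1) + 5^m) + 7·5^m = 5(-2)^m + 5^(m + 1) = 5(-2)^((m+1) - 1) + 5^(m+1),
which is the claimed formula at r = m+1.
This completes the induction.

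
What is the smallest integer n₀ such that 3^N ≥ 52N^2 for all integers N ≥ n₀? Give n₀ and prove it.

n₀ = 8

At N = 7: 2187 < 2548, so the inequality fails and n₀ ≥ 8. We prove 3^N ≥ 52N^2 for all N ≥ 8.
Base step (N = 8): 3^N = 6561 and 52N^2 = 3328, so 6561 ≥ 3328.
Suppose the result is true for N = j, so 3^j ≥ 52j^2.
Then 3^(j + 1) = 3·(3^j) ≥ 3·(52j^2).
Also, for j ≥ 8 we have 3·(52j^2) ≥ 52(j+1)^2, since 3 ≥ (1 + 1/j)^2 for all j ≥ 8.
Combining, 3^(j + 1) ≥ 52(j+1)^2.
By the principle of mathematical induction, the result holds for all N ≥ 8.
Hence the smallest such n₀ is 8.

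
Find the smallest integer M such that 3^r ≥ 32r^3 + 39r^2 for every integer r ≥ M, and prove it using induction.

At r = 9: 19683 < 26487, so the inequality fails and M ≥ 10. We prove 3^r ≥ 32r^3 + 39r^2 for all r ≥ 10.
For the base case r = 10: 3^r = 59049 and 32r^3 + 39r^2 = 35900, so 59049 ≥ 35900.
Inductive step: assume the claim holds for r = k, so 3^k ≥ 32k^3 + 39k^2.
Then 3^(k + 1) = 3·(3^k) ≥ 3·(32k^3 + 39k^2).
Also, for k ≥ 10 we have 3·(32k^3 + 39k^2) ≥ 32(k+1)^3 + 39(k+1)^2, since 3·(32k^3 + 39k^2) − (32(k+1)^3 + 39(k+1)^2) = 64k^3 - 18k^2 - 174k - 71, which is nonnegative for all k ≥ 10.
Combining, 3^(k + 1) ≥ 32(k+1)^3 + 39(k+1)^2.
By induction, the statement is established for all r ≥ 10.
Hence the smallest such M is 10.

M = 10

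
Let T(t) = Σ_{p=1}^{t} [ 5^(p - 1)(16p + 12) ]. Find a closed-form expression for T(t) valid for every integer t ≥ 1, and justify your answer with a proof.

We claim T(t) = 2·5^t(2t + 1) - 2 for all t ≥ 1.
Base case (t = 1): T(1) = 28, and the closed form gives 28. They agree.
For the inductive step, assume it holds for an arbitrary p ≥ 1, so T(p) = 2·5^p(2p + 1) - 2.
Then T(p+1) = T(p) + (5^p(16p + 28)) = (2·5^p(2p + 1) - 2) + (5^p(16p + 28)).
Simplifying, T(p+1) = 20·5^p·p + 30·5^p - 2 = 2·5^(p+1)(2(p+1) + 1) - 2,
which is the closed form with t = p+1.
Hence, by induction on t, the claim holds for every t ≥ 1.

T(t) = 2·5^t(2t + 1) - 2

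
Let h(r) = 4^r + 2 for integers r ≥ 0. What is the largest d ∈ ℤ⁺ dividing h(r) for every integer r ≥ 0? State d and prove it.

d = 3

Computing the first values: h(0) = 3 and h(1) = 6; gcd(3, 6) = 3, so d ≤ 3.
We prove 3 | 4^r + 2 for all r ≥ 0 by induction on r.
Base step (r = 0): h(0) = 3 = 3·(1), so 3 | h(0).
For the inductive step, assume it holds for an arbitrary i ≥ 0, i.e. 3 | h(i). Then
h(i+1) = 4^(i+1) + 2 = 4·(4^i + 2) - 6 = 4·h(i) - 6. The first term is divisible by 3 by the inductive hypothesis, and -6 is divisible by 3. Hence 3 | h(i+1).
Hence, by induction on r, the claim holds for every r ≥ 0.
Therefore the largest such d is 3.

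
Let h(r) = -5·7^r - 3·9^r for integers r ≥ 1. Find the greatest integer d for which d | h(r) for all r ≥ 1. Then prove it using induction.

Computing the first values: h(1) = -62 and h(2) = -488; gcd(-62, -488) = 2, so d ≤ 2.
We prove 2 | -5·7^r - 3·9^r for all r ≥ 1 by induction on r.
Base case (r = 1): h(1) = -62 = 2·(-31), so 2 | h(1).
Inductive step: assume the claim holds for r = m, i.e. 2 | h(m). Then
h(m+1) − 9·h(m) = (-5·7^(m+1) - 3·9^(m+1)) − 9·(-5·7^m - 3·9^m) = (-5)·7^m·(7 − 9) = (10)·7^m. Since 2 | h(m) by the inductive hypothesis, 2 | 9·h(m); and 2 | 10 since 10 = 2·5. Therefore 2 | h(m+1).
Hence, by induction on r, the claim holds for every r ≥ 1.
Therefore the largest such d is 2.

d = 2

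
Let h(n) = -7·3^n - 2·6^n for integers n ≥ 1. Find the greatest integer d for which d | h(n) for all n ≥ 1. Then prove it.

d = 3

Computing the first values: h(1) = -33 and h(2) = -135; gcd(-33, -135) = 3, so d ≤ 3.
We prove 3 | -7·3^n - 2·6^n for all n ≥ 1 by induction on n.
Base step (n = 1): h(1) = -33 = 3·(-11), so 3 | h(1).
For the inductive step, assume it holds for an arbitrary r ≥ 1, i.e. 3 | h(r). Then
h(r+1) − 6·h(r) = (-7·3^(r+1) - 2·6^(r+1)) − 6·(-7·3^r - 2·6^r) = (-7)·3^r·(3 − 6) = (21)·3^r. Since 3 | h(r) by the inductive hypothesis, 3 | 6·h(r); and 3 | 21 since 21 = 3·7. Therefore 3 | h(r+1).
By the principle of mathematical induction, the result holds for all n ≥ 1.
Therefore the largest such d is 3.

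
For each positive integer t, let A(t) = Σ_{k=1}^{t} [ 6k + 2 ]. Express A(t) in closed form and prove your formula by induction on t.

We claim A(t) = t(3t + 5) for all t ≥ 1.
Base step (t = 1): A(1) = 8, and the closed form gives 8. They agree.
For the inductive step, assume it holds for an arbitrary k ≥ 1, so A(k) = k(3k + 5).
Then A(k+1) = A(k) + (6k + 8) = (k(3k + 5)) + (6k + 8).
Simplifying, A(k+1) = (k + 1)(3k + 8) = (k+1)(3(k+1) + 5),
which is the closed form with t = k+1.
By induction, the statement is established for all t ≥ 1.

A(t) = t(3t + 5)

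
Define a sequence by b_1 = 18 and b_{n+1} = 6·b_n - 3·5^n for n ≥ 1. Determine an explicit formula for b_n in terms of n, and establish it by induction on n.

Computing the first terms: b_1 = 18, b_2 = 93, b_3 = 483. This suggests b_n = 3·5^n + 3·6^(n - 1).
When n = 1: the formula gives 18 = 18 = b_1.
Inductive step: assume the claim holds for n = k, so b_k = 3·5^k + 3·6^(k - 1).
Then b_{k+1} = 6·b_k - 3·5^k = 6·(3·5^k + 3·6^(k - 1)) - 3·5^k = 3·5^(k + 1) + 3·6^k = 3·5^(k+1) + 3·6^((k+1) - 1),
which is the claimed formula at n = k+1.
By the principle of mathematical induction, the result holds for all n ≥ 1.

b_n = 3·5^n + 3·6^(n - 1)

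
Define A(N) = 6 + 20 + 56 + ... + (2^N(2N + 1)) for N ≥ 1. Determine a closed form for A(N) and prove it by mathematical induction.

A(N) = 2·2^N(2N - 1) + 2

We claim A(N) = 2·2^N(2N - 1) + 2 for all N ≥ 1.
When N = 1: A(1) = 6, and the closed form gives 6. They agree.
For the inductive step, assume it holds for an arbitrary j ≥ 1, so A(j) = 2·2^j(2j - 1) + 2.
Then A(j+1) = A(j) + (2^(j + 1)(2j + 3)) = (2·2^j(2j - 1) + 2) + (2^(j + 1)(2j + 3)).
Simplifying, A(j+1) = 8·2^j·j + 4·2^j + 2 = 2·2^(j+1)(2(j+1) - 1) + 2,
which is the closed form with N = j+1.
By the principle of mathematical induction, the result holds for all N ≥ 1.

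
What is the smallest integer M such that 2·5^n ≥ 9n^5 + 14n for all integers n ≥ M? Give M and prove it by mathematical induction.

At n = 6: 31250 < 70068, so the inequality fails and M ≥ 7. We prove 2·5^n ≥ 9n^5 + 14n for all n ≥ 7.
Base step (n = 7): 2·5^n = 156250 and 9n^5 + 14n = 151361, so 156250 ≥ 151361.
For the inductive step, assume it holds for an arbitrary i ≥ 7, so 2·5^i ≥ 9i^5 + 14i.
Then 2·5^(i + 1) = 5·(2·5^i) ≥ 5·(9i^5 + 14i).
Also, for i ≥ 7 we have 5·(9i^5 + 14i) ≥ 9(i+1)^5 + 14(i+1), since 5·(9i^5 + 14i) − (9(i+1)^5 + 14(i+1)) = 36i^5 - 45i^4 - 90i^3 - 90i^2 + 11i - 23, which is nonnegative for all i ≥ 7.
Combining, 2·5^(i + 1) ≥ 9(i+1)^5 + 14(i+1).
By the principle of mathematical induction, the result holds for all n ≥ 7.
Hence the smallest such M is 7.

M = 7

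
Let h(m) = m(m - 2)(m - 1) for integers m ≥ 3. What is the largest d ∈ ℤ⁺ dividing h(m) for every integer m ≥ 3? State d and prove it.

d = 6

Computing the first values: h(3) = 6 and h(4) = 24; gcd(6, 24) = 6, so d ≤ 6.
We prove 6 | m(m - 2)(m - 1) for all m ≥ 3 by induction on m.
Base case (m = 3): h(3) = 6 = 6·(1), so 6 | h(3).
Inductive step: suppose the statement holds for some k ≥ 3, i.e. 6 | h(k). Then
h(k+1) − h(k) = (k-1)·k·(k+1) − (k-2)·(k-1)·k = (k-1)·k·[(k+1) − (k-2)] = 3·(k-1)·k. The product of 2 consecutive integers is divisible by (2)! = 2, so h(k+1) − h(k) is divisible by 3·2 = 6. By the inductive hypothesis 6 | h(k), hence 6 | h(k+1).
Hence, by induction on m, the claim holds for every m ≥ 3.
Therefore the largest such d is 6.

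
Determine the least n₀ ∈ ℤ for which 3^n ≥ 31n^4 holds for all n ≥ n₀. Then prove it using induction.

n₀ = 13

At n = 12: 531441 < 642816, so the inequality fails and n₀ ≥ 13. We prove 3^n ≥ 31n^4 for all n ≥ 13.
When n = 13: 3^n = 1594323 and 31n^4 = 885391, so 1594323 ≥ 885391.
Inductive step: suppose the statement holds for some r ≥ 13, so 3^r ≥ 31r^4.
Then 3^(r + 1) = 3·(3^r) ≥ 3·(31r^4).
Also, for r ≥ 13 we have 3·(31r^4) ≥ 31(r+1)^4, since 3 ≥ (1 + 1/r)^4 for all r ≥ 13.
Combining, 3^(r + 1) ≥ 31(r+1)^4.
By the principle of mathematical induction, the result holds for all n ≥ 13.
Hence the smallest such n₀ is 13.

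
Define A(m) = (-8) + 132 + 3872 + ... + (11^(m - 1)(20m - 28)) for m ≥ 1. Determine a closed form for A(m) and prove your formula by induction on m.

We claim A(m) = 11^m(2m - 3) + 3 for all m ≥ 1.
For the base case m = 1: A(1) = -8, and the closed form gives -8. They agree.
Suppose the result is true for m = i, so A(i) = 11^i(2i - 3) + 3.
Then A(i+1) = A(i) + (11^i(20i - 8)) = (11^i(2i - 3) + 3) + (11^i(20i - 8)).
Simplifying, A(i+1) = 22·11^i·i - 11·11^i + 3 = 11^(i+1)(2(i+1) - 3) + 3,
which is the closed form with m = i+1.
By induction, the statement is established for all m ≥ 1.

A(m) = 11^m(2m - 3) + 3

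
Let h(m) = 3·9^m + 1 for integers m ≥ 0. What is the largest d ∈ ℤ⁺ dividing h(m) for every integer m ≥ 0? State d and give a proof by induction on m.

d = 4

Computing the first values: h(0) = 4 and h(1) = 28; gcd(4, 28) = 4, so d ≤ 4.
We prove 4 | 3·9^m + 1 for all m ≥ 0 by induction on m.
For the base case m = 0: h(0) = 4 = 4·(1), so 4 | h(0).
For the inductive step, assume it holds for an arbitrary i ≥ 0, i.e. 4 | h(i). Then
h(i+1) = 3·9^(i+1) + 1 = 9·(3·9^i + 1) - 8 = 9·h(i) - 8. The first term is divisible by 4 by the inductive hypothesis, and -8 is divisible by 4. Hence 4 | h(i+1).
This completes the induction.
Therefore the largest such d is 4.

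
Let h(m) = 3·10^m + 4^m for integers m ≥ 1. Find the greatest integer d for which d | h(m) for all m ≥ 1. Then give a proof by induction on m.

d = 2

Computing the first values: h(1) = 34 and h(2) = 316; gcd(34, 316) = 2, so d ≤ 2.
We prove 2 | 3·10^m + 4^m for all m ≥ 1 by induction on m.
Base step (m = 1): h(1) = 34 = 2·(17), so 2 | h(1).
Inductive step: suppose the statement holds for some k ≥ 1, i.e. 2 | h(k). Then
h(k+1) − 10·h(k) = (3·10^(k+1) + 4^(k+1)) − 10·(3·10^k + 4^k) = (1)·4^k·(4 − 10) = (-6)·4^k. Since 2 | h(k) by the inductive hypothesis, 2 | 10·h(k); and 2 | -6 since -6 = 2·-3. Therefore 2 | h(k+1).
Hence, by induction on m, the claim holds for every m ≥ 1.
Therefore the largest such d is 2.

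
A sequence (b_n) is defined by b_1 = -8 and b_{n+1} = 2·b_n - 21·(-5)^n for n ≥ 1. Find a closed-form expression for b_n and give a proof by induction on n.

Computing the first terms: b_1 = -8, b_2 = 89, b_3 = -347. This suggests b_n = 3(-5)^n + 7·2^(n - 1).
Base step (n = 1): the formula gives -8 = -8 = b_1.
Inductive step: assume the claim holds for n = j, so b_j = 3(-5)^j + 7·2^(j - 1).
Then b_{j+1} = 2·b_j - 21·(-5)^j = 2·(3(-5)^j + 7·2^(j - 1)) - 21·(-5)^j = 3(-5)^(j + 1) + 7·2^j = 3(-5)^(j+1) + 7·2^((j+1) - 1),
which is the claimed formula at n = j+1.
Hence, by induction on n, the claim holds for every n ≥ 1.

b_n = 3(-5)^n + 7·2^(n - 1)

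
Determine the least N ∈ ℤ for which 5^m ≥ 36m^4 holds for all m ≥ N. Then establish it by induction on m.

At m = 7: 78125 < 86436, so the inequality fails and N ≥ 8. We prove 5^m ≥ 36m^4 for all m ≥ 8.
When m = 8: 5^m = 390625 and 36m^4 = 147456, so 390625 ≥ 147456.
Inductive step: suppose the statement holds for some r ≥ 8, so 5^r ≥ 36r^4.
Then 5^(r + 1) = 5·(5^r) ≥ 5·(36r^4).
Also, for r ≥ 8 we have 5·(36r^4) ≥ 36(r+1)^4, since 5 ≥ (1 + 1/r)^4 for all r ≥ 8.
Combining, 5^(r + 1) ≥ 36(r+1)^4.
This completes the induction.
Hence the smallest such N is 8.

N = 8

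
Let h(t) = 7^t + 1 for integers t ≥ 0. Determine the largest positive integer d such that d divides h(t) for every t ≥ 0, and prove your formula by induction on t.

Computing the first values: h(0) = 2 and h(1) = 8; gcd(2, 8) = 2, so d ≤ 2.
We prove 2 | 7^t + 1 for all t ≥ 0 by induction on t.
Base case (t = 0): h(0) = 2 = 2·(1), so 2 | h(0).
Inductive step: assume the claim holds for t = i, i.e. 2 | h(i). Then
h(i+1) = 7^(i+1) + 1 = 7·(7^i + 1) - 6 = 7·h(i) - 6. The first term is divisible by 2 by the inductive hypothesis, and -6 is divisible by 2. Hence 2 | h(i+1).
By induction, the statement is established for all t ≥ 0.
Therefore the largest such d is 2.

d = 2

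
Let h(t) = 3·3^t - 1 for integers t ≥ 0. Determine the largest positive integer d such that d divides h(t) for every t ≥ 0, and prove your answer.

d = 2

Computing the first values: h(0) = 2 and h(1) = 8; gcd(2, 8) = 2, so d ≤ 2.
We prove 2 | 3·3^t - 1 for all t ≥ 0 by induction on t.
Base step (t = 0): h(0) = 2 = 2·(1), so 2 | h(0).
Inductive step: suppose the statement holds for some i ≥ 0, i.e. 2 | h(i). Then
h(i+1) = 3·3^(i+1) - 1 = 3·(3·3^i - 1) + 2 = 3·h(i) + 2. The first term is divisible by 2 by the inductive hypothesis, and 2 is divisible by 2. Hence 2 | h(i+1).
Hence, by induction on t, the claim holds for every t ≥ 0.
Therefore the largest such d is 2.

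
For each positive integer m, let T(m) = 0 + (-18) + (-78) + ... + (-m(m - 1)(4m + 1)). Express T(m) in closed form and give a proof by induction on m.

We claim T(m) = -m(m - 1)(m + 1)^2 for all m ≥ 1.
When m = 1: T(1) = 0, and the closed form gives 0. They agree.
Inductive step: suppose the statement holds for some r ≥ 1, so T(r) = r(-r^3 - r^2 + r + 1).
Then T(r+1) = T(r) + (-r(r + 1)(4r + 5)) = (r(-r^3 - r^2 + r + 1)) + (-r(r + 1)(4r + 5)).
Simplifying, T(r+1) = -r(r + 1)(r + 2)^2 = -(r+1)((r+1) - 1)((r+1) + 1)^2,
which is the closed form with m = r+1.
Hence, by induction on m, the claim holds for every m ≥ 1.

T(m) = -m(m - 1)(m + 1)^2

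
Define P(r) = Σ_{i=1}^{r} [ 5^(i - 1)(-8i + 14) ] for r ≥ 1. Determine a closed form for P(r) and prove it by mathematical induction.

P(r) = 2·5^r(-r + 2) - 4

We claim P(r) = 2·5^r(-r + 2) - 4 for all r ≥ 1.
Base step (r = 1): P(1) = 6, and the closed form gives 6. They agree.
Inductive step: assume the claim holds for r = i, so P(i) = 2·5^i(-i + 2) - 4.
Then P(i+1) = P(i) + (5^i(-8i + 6)) = (2·5^i(-i + 2) - 4) + (5^i(-8i + 6)).
Simplifying, P(i+1) = -10·5^i·i + 10·5^i - 4 = 2·5^(i+1)(-(i+1) + 2) - 4,
which is the closed form with r = i+1.
This completes the induction.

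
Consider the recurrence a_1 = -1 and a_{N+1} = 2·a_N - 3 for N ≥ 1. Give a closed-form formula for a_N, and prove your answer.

Computing the first terms: a_1 = -1, a_2 = -5, a_3 = -13. This suggests a_N = -2^(N + 1) + 3.
Base step (N = 1): the formula gives -1 = -1 = a_1.
Suppose the result is true for N = i, so a_i = -2^(i + 1) + 3.
Then a_{i+1} = 2·a_i - 3 = 2·(-2^(i + 1) + 3) - 3 = -2^(i + 2) + 3 = -2^((i+1) + 1) + 3,
which is the claimed formula at N = i+1.
Hence, by induction on N, the claim holds for every N ≥ 1.

a_N = -2^(N + 1) + 3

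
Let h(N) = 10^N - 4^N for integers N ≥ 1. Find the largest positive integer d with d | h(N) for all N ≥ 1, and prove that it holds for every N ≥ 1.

Computing the first values: h(1) = 6 and h(2) = 84; gcd(6, 84) = 6, so d ≤ 6.
We prove 6 | 10^N - 4^N for all N ≥ 1 by induction on N.
Base case (N = 1): h(1) = 6 = 6·(1), so 6 | h(1).
Inductive step: assume the claim holds for N = m, i.e. 6 | h(m). Then
10^{m+1} − 4^{m+1} = 10·10^m − 4·4^m = 10·(10^m − 4^m) + (6)·4^m. The first term is divisible by 6 by the inductive hypothesis, and the second term (6)·4^m is divisible by 6 since 6 | 6. Hence 6 | h(m+1).
By the principle of mathematical induction, the result holds for all N ≥ 1.
Therefore the largest such d is 6.

d = 6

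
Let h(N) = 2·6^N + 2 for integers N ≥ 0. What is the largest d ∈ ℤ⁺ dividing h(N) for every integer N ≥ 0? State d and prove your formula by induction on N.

d = 2

Computing the first values: h(0) = 4 and h(1) = 14; gcd(4, 14) = 2, so d ≤ 2.
We prove 2 | 2·6^N + 2 for all N ≥ 0 by induction on N.
Base step (N = 0): h(0) = 4 = 2·(2), so 2 | h(0).
Inductive step: assume the claim holds for N = m, i.e. 2 | h(m). Then
h(m+1) = 2·6^(m+1) + 2 = 6·(2·6^m + 2) - 10 = 6·h(m) - 10. The first term is divisible by 2 by the inductive hypothesis, and -10 is divisible by 2. Hence 2 | h(m+1).
Hence, by induction on N, the claim holds for every N ≥ 0.
Therefore the largest such d is 2.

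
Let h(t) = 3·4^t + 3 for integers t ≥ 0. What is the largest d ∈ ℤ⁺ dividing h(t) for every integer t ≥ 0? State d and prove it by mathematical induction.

Computing the first values: h(0) = 6 and h(1) = 15; gcd(6, 15) = 3, so d ≤ 3.
We prove 3 | 3·4^t + 3 for all t ≥ 0 by induction on t.
For the base case t = 0: h(0) = 6 = 3·(2), so 3 | h(0).
Suppose the result is true for t = m, i.e. 3 | h(m). Then
h(m+1) = 3·4^(m+1) + 3 = 4·(3·4^m + 3) - 9 = 4·h(m) - 9. The first term is divisible by 3 by the inductive hypothesis, and -9 is divisible by 3. Hence 3 | h(m+1).
By induction, the statement is established for all t ≥ 0.
Therefore the largest such d is 3.

d = 3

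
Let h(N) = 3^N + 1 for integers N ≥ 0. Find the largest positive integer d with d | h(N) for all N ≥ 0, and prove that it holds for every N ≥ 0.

Computing the first values: h(0) = 2 and h(1) = 4; gcd(2, 4) = 2, so d ≤ 2.
We prove 2 | 3^N + 1 for all N ≥ 0 by induction on N.
Base case (N = 0): h(0) = 2 = 2·(1), so 2 | h(0).
Suppose the result is true for N = j, i.e. 2 | h(j). Then
h(j+1) = 3^(j+1) + 1 = 3·(3^j + 1) - 2 = 3·h(j) - 2. The first term is divisible by 2 by the inductive hypothesis, and -2 is divisible by 2. Hence 2 | h(j+1).
This completes the induction.
Therefore the largest such d is 2.

d = 2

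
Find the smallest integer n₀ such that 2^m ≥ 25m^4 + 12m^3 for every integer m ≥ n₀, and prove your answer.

n₀ = 23

At m = 22: 4194304 < 5984176, so the inequality fails and n₀ ≥ 23. We prove 2^m ≥ 25m^4 + 12m^3 for all m ≥ 23.
Base step (m = 23): 2^m = 8388608 and 25m^4 + 12m^3 = 7142029, so 8388608 ≥ 7142029.
Inductive step: assume the claim holds for m = k, so 2^k ≥ 25k^4 + 12k^3.
Then 2^(k + 1) = 2·(2^k) ≥ 2·(25k^4 + 12k^3).
Also, for k ≥ 23 we have 2·(25k^4 + 12k^3) ≥ 25(k+1)^4 + 12(k+1)^3, since 2·(25k^4 + 12k^3) − (25(k+1)^4 + 12(k+1)^3) = 25k^4 - 88k^3 - 186k^2 - 136k - 37, which is nonnegative for all k ≥ 23.
Combining, 2^(k + 1) ≥ 25(k+1)^4 + 12(k+1)^3.
By induction, the statement is established for all m ≥ 23.
Hence the smallest such n₀ is 23.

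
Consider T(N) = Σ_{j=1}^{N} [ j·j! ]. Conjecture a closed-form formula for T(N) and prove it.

We claim T(N) = (N + 1)! - 1 for all N ≥ 1.
Base case (N = 1): T(1) = 1, and the closed form gives 1. They agree.
For the inductive step, assume it holds for an arbitrary j ≥ 1, so T(j) = (j + 1)! - 1.
Then T(j+1) = T(j) + ((j + 1)(j + 1)!) = ((j + 1)! - 1) + ((j + 1)(j + 1)!).
Simplifying, T(j+1) = ((j+1) + 1)! - 1,
which is the closed form with N = j+1.
By the principle of mathematical induction, the result holds for all N ≥ 1.

T(N) = (N + 1)! - 1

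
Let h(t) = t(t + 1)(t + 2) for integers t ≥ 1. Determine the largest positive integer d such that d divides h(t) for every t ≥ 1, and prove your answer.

Computing the first values: h(1) = 6 and h(2) = 24; gcd(6, 24) = 6, so d ≤ 6.
We prove 6 | t(t + 1)(t + 2) for all t ≥ 1 by induction on t.
Base case (t = 1): h(1) = 6 = 6·(1), so 6 | h(1).
Suppose the result is true for t = j, i.e. 6 | h(j). Then
h(j+1) − h(j) = (j+1)·(j+2)·(j+3) − j·(j+1)·(j+2) = (j+1)·(j+2)·[(j+3) − j] = 3·(j+1)·(j+2). The product of 2 consecutive integers is divisible by (2)! = 2, so h(j+1) − h(j) is divisible by 3·2 = 6. By the inductive hypothesis 6 | h(j), hence 6 | h(j+1).
By induction, the statement is established for all t ≥ 1.
Therefore the largest such d is 6.

d = 6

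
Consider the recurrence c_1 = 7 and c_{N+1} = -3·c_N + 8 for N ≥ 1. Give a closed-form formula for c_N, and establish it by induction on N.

Computing the first terms: c_1 = 7, c_2 = -13, c_3 = 47. This suggests c_N = 5(-3)^(N - 1) + 2.
Base case (N = 1): the formula gives 7 = 7 = c_1.
Inductive step: suppose the statement holds for some p ≥ 1, so c_p = 5(-3)^(p - 1) + 2.
Then c_{p+1} = -3·c_p + 8 = -3·(5(-3)^(p - 1) + 2) + 8 = 5(-3)^p + 2 = 5(-3)^((p+1) - 1) + 2,
which is the claimed formula at N = p+1.
By induction, the statement is established for all N ≥ 1.

c_N = 5(-3)^(N - 1) + 2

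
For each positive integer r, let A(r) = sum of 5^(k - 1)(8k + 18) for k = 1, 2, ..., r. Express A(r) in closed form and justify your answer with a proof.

A(r) = 2·5^r(r + 2) - 4

We claim A(r) = 2·5^r(r + 2) - 4 for all r ≥ 1.
When r = 1: A(1) = 26, and the closed form gives 26. They agree.
Suppose the result is true for r = k, so A(k) = 2·5^k(k + 2) - 4.
Then A(k+1) = A(k) + (5^k(8k + 26)) = (2·5^k(k + 2) - 4) + (5^k(8k + 26)).
Simplifying, A(k+1) = 10·5^k·k + 30·5^k - 4 = 2·5^(k+1)((k+1) + 2) - 4,
which is the closed form with r = k+1.
By the principle of mathematical induction, the result holds for all r ≥ 1.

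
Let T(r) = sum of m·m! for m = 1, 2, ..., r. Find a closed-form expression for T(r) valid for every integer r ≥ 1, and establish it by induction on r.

T(r) = (r + 1)! - 1

We claim T(r) = (r + 1)! - 1 for all r ≥ 1.
Base step (r = 1): T(1) = 1, and the closed form gives 1. They agree.
Suppose the result is true for r = m, so T(m) = (m + 1)! - 1.
Then T(m+1) = T(m) + ((m + 1)(m + 1)!) = ((m + 1)! - 1) + ((m + 1)(m + 1)!).
Simplifying, T(m+1) = ((m+1) + 1)! - 1,
which is the closed form with r = m+1.
Hence, by induction on r, the claim holds for every r ≥ 1.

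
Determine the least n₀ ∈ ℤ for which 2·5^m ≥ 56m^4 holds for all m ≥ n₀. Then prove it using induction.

n₀ = 7

At m = 6: 31250 < 72576, so the inequality fails and n₀ ≥ 7. We prove 2·5^m ≥ 56m^4 for all m ≥ 7.
Base case (m = 7): 2·5^m = 156250 and 56m^4 = 134456, so 156250 ≥ 134456.
Suppose the result is true for m = p, so 2·5^p ≥ 56p^4.
Then 2·5^(p + 1) = 5·(2·5^p) ≥ 5·(56p^4).
Also, for p ≥ 7 we have 5·(56p^4) ≥ 56(p+1)^4, since 5 ≥ (1 + 1/p)^4 for all p ≥ 7.
Combining, 2·5^(p + 1) ≥ 56(p+1)^4.
By the principle of mathematical induction, the result holds for all m ≥ 7.
Hence the smallest such n₀ is 7.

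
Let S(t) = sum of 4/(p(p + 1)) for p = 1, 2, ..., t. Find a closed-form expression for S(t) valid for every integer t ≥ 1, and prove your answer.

S(t) = 4t/(t + 1)

We claim S(t) = 4t/(t + 1) for all t ≥ 1.
Base case (t = 1): S(1) = 2, and the closed form gives 2. They agree.
Suppose the result is true for t = p, so S(p) = 4p/(p + 1).
Then S(p+1) = S(p) + (4/((p + 1)(p + 2))) = (4p/(p + 1)) + (4/((p + 1)(p + 2))).
Simplifying, S(p+1) = 4(p + 1)/(p + 2) = 4(p+1)/((p+1) + 1),
which is the closed form with t = p+1.
By induction, the statement is established for all t ≥ 1.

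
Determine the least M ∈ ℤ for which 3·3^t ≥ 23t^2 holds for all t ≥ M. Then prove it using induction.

At t = 4: 243 < 368, so the inequality fails and M ≥ 5. We prove 3·3^t ≥ 23t^2 for all t ≥ 5.
Base step (t = 5): 3·3^t = 729 and 23t^2 = 575, so 729 ≥ 575.
Inductive step: suppose the statement holds for some j ≥ 5, so 3·3^j ≥ 23j^2.
Then 3·3^(j + 1) = 3·(3·3^j) ≥ 3·(23j^2).
Also, for j ≥ 5 we have 3·(23j^2) ≥ 23(j+1)^2, since 3 ≥ (1 + 1/j)^2 for all j ≥ 5.
Combining, 3·3^(j + 1) ≥ 23(j+1)^2.
Hence, by induction on t, the claim holds for every t ≥ 5.
Hence the smallest such M is 5.

M = 5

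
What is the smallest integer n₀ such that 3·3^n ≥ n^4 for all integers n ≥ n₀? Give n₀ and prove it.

At n = 4: 243 < 256, so the inequality fails and n₀ ≥ 5. We prove 3·3^n ≥ n^4 for all n ≥ 5.
Base case (n = 5): 3·3^n = 729 and n^4 = 625, so 729 ≥ 625.
Suppose the result is true for n = m, so 3·3^m ≥ m^4.
Then 3·3^(m + 1) = 3·(3·3^m) ≥ 3·(m^4).
Also, for m ≥ 5 we have 3·(m^4) ≥ (m+1)^4, since 3 ≥ (1 + 1/m)^4 for all m ≥ 5.
Combining, 3·3^(m + 1) ≥ (m+1)^4.
Hence, by induction on n, the claim holds for every n ≥ 5.
Hence the smallest such n₀ is 5.

n₀ = 5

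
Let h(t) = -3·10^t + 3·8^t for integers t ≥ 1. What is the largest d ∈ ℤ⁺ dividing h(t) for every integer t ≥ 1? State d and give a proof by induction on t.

Computing the first values: h(1) = -6 and h(2) = -108; gcd(-6, -108) = 6, so d ≤ 6.
We prove 6 | -3·10^t + 3·8^t for all t ≥ 1 by induction on t.
Base case (t = 1): h(1) = -6 = 6·(-1), so 6 | h(1).
Inductive step: suppose the statement holds for some i ≥ 1, i.e. 6 | h(i). Then
h(i+1) − 10·h(i) = (-3·10^(i+1) + 3·8^(i+1)) − 10·(-3·10^i + 3·8^i) = (3)·8^i·(8 − 10) = (-6)·8^i. Since 6 | h(i) by the inductive hypothesis, 6 | 10·h(i); and 6 | -6 since -6 = 6·-1. Therefore 6 | h(i+1).
This completes the induction.
Therefore the largest such d is 6.

d = 6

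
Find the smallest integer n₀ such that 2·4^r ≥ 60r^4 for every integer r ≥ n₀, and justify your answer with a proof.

n₀ = 9

At r = 8: 131072 < 245760, so the inequality fails and n₀ ≥ 9. We prove 2·4^r ≥ 60r^4 for all r ≥ 9.
Base step (r = 9): 2·4^r = 524288 and 60r^4 = 393660, so 524288 ≥ 393660.
Inductive step: suppose the statement holds for some j ≥ 9, so 2·4^j ≥ 60j^4.
Then 2·4^(j + 1) = 4·(2·4^j) ≥ 4·(60j^4).
Also, for j ≥ 9 we have 4·(60j^4) ≥ 60(j+1)^4, since 4 ≥ (1 + 1/j)^4 for all j ≥ 9.
Combining, 2·4^(j + 1) ≥ 60(j+1)^4.
This completes the induction.
Hence the smallest such n₀ is 9.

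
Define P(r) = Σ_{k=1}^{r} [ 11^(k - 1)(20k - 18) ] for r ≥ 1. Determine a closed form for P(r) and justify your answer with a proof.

We claim P(r) = 2·11^r(r - 1) + 2 for all r ≥ 1.
Base step (r = 1): P(1) = 2, and the closed form gives 2. They agree.
For the inductive step, assume it holds for an arbitrary k ≥ 1, so P(k) = 2·11^k(k - 1) + 2.
Then P(k+1) = P(k) + (11^k(20k + 2)) = (2·11^k(k - 1) + 2) + (11^k(20k + 2)).
Simplifying, P(k+1) = 22·11^k·k + 2 = 2·11^(k+1)((k+1) - 1) + 2,
which is the closed form with r = k+1.
By induction, the statement is established for all r ≥ 1.

P(r) = 2·11^r(r - 1) + 2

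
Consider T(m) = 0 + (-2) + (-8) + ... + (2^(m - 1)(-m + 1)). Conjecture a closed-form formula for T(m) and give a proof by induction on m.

We claim T(m) = 2^m(-m + 2) - 2 for all m ≥ 1.
When m = 1: T(1) = 0, and the closed form gives 0. They agree.
Inductive step: assume the claim holds for m = i, so T(i) = 2^i(-i + 2) - 2.
Then T(i+1) = T(i) + (-2^i·i) = (2^i(-i + 2) - 2) + (-2^i·i).
Simplifying, T(i+1) = -2·2^i·i + 2·2^i - 2 = 2^(i+1)(-(i+1) + 2) - 2,
which is the closed form with m = i+1.
By the principle of mathematical induction, the result holds for all m ≥ 1.

T(m) = 2^m(-m + 2) - 2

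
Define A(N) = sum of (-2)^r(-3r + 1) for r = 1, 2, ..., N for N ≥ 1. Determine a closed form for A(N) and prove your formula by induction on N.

We claim A(N) = (-2)^(N + 1)N for all N ≥ 1.
Base case (N = 1): A(1) = 4, and the closed form gives 4. They agree.
Inductive step: suppose the statement holds for some r ≥ 1, so A(r) = (-2)^(r + 1)r.
Then A(r+1) = A(r) + (2(-2)^r(3r + 2)) = ((-2)^(r + 1)r) + (2(-2)^r(3r + 2)).
Simplifying, A(r+1) = (-2)^(r + 2)(r + 1) = (-2)^((r+1) + 1)(r+1),
which is the closed form with N = r+1.
By the principle of mathematical induction, the result holds for all N ≥ 1.

A(N) = (-2)^(N + 1)N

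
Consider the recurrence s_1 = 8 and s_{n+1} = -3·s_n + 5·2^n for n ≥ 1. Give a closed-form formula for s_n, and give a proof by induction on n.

s_n = -2(-3)^n + 2^n

Computing the first terms: s_1 = 8, s_2 = -14, s_3 = 62. This suggests s_n = -2(-3)^n + 2^n.
For the base case n = 1: the formula gives 8 = 8 = s_1.
Suppose the result is true for n = i, so s_i = -2(-3)^i + 2^i.
Then s_{i+1} = -3·s_i + 5·2^i = -3·(-2(-3)^i + 2^i) + 5·2^i = -2(-3)^(i + 1) + 2^(i + 1),
which is the claimed formula at n = i+1.
By the principle of mathematical induction, the result holds for all n ≥ 1.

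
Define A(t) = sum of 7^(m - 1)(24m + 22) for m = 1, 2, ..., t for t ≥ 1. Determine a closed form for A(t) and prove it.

A(t) = 7^t(4t + 3) - 3

We claim A(t) = 7^t(4t + 3) - 3 for all t ≥ 1.
Base step (t = 1): A(1) = 46, and the closed form gives 46. They agree.
For the inductive step, assume it holds for an arbitrary m ≥ 1, so A(m) = 7^m(4m + 3) - 3.
Then A(m+1) = A(m) + (7^m(24m + 46)) = (7^m(4m + 3) - 3) + (7^m(24m + 46)).
Simplifying, A(m+1) = 28·7^m·m + 49·7^m - 3 = 7^(m+1)(4(m+1) + 3) - 3,
which is the closed form with t = m+1.
By induction, the statement is established for all t ≥ 1.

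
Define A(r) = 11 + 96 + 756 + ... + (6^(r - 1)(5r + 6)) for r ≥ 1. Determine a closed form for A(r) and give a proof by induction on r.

We claim A(r) = 6^r(r + 1) - 1 for all r ≥ 1.
Base case (r = 1): A(1) = 11, and the closed form gives 11. They agree.
Inductive step: assume the claim holds for r = m, so A(m) = 6^m(m + 1) - 1.
Then A(m+1) = A(m) + (6^m(5m + 11)) = (6^m(m + 1) - 1) + (6^m(5m + 11)).
Simplifying, A(m+1) = 6·6^m·m + 12·6^m - 1 = 6^(m+1)((m+1) + 1) - 1,
which is the closed form with r = m+1.
Hence, by induction on r, the claim holds for every r ≥ 1.

A(r) = 6^r(r + 1) - 1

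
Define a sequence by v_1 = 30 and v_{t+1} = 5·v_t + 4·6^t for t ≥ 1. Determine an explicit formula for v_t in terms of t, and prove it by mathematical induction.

v_t = 6·5^(t - 1) + 4·6^t

Computing the first terms: v_1 = 30, v_2 = 174, v_3 = 1014. This suggests v_t = 6·5^(t - 1) + 4·6^t.
For the base case t = 1: the formula gives 30 = 30 = v_1.
Inductive step: suppose the statement holds for some p ≥ 1, so v_p = 6·5^(p - 1) + 4·6^p.
Then v_{p+1} = 5·v_p + 4·6^p = 5·(6·5^(p - 1) + 4·6^p) + 4·6^p = 6·5^p + 4·6^(p + 1) = 6·5^((p+1) - 1) + 4·6^(p+1),
which is the claimed formula at t = p+1.
By induction, the statement is established for all t ≥ 1.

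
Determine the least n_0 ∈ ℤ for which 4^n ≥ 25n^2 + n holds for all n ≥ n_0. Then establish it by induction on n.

At n = 4: 256 < 404, so the inequality fails and n_0 ≥ 5. We prove 4^n ≥ 25n^2 + n for all n ≥ 5.
Base case (n = 5): 4^n = 1024 and 25n^2 + n = 630, so 1024 ≥ 630.
Inductive step: suppose the statement holds for some i ≥ 5, so 4^i ≥ 25i^2 + i.
Then 4^(i + 1) = 4·(4^i) ≥ 4·(25i^2 + i).
Also, for i ≥ 5 we have 4·(25i^2 + i) ≥ 25(i+1)^2 + (i+1), since 4·(25i^2 + i) − (25(i+1)^2 + (i+1)) = 75i^2 - 47i - 26, which is nonnegative for all i ≥ 5.
Combining, 4^(i + 1) ≥ 25(i+1)^2 + (i+1).
By induction, the statement is established for all n ≥ 5.
Hence the smallest such n_0 is 5.

n_0 = 5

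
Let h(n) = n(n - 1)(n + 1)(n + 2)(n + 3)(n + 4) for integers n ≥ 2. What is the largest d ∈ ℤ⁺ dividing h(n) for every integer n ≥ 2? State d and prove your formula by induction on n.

Computing the first values: h(2) = 720 and h(3) = 5040; gcd(720, 5040) = 720, so d ≤ 720.
We prove 720 | n(n - 1)(n + 1)(n + 2)(n + 3)(n + 4) for all n ≥ 2 by induction on n.
Base case (n = 2): h(2) = 720 = 720·(1), so 720 | h(2).
Suppose the result is true for n = r, i.e. 720 | h(r). Then
h(r+1) − h(r) = r·(r+1)·(r+2)·(r+3)·(r+4)·(r+5) − (r-1)·r·(r+1)·(r+2)·(r+3)·(r+4) = r·(r+1)·(r+2)·(r+3)·(r+4)·[(r+5) − (r-1)] = 6·r·(r+1)·(r+2)·(r+3)·(r+4). The product of 5 consecutive integers is divisible by (5)! = 120, so h(r+1) − h(r) is divisible by 6·120 = 720. By the inductive hypothesis 720 | h(r), hence 720 | h(r+1).
By the principle of mathematical induction, the result holds for all n ≥ 2.
Therefore the largest such d is 720.

d = 720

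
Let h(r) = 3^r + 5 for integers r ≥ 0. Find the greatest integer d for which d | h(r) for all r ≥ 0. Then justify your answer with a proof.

Computing the first values: h(0) = 6 and h(1) = 8; gcd(6, 8) = 2, so d ≤ 2.
We prove 2 | 3^r + 5 for all r ≥ 0 by induction on r.
For the base case r = 0: h(0) = 6 = 2·(3), so 2 | h(0).
Inductive step: assume the claim holds for r = i, i.e. 2 | h(i). Then
h(i+1) = 3^(i+1) + 5 = 3·(3^i + 5) - 10 = 3·h(i) - 10. The first term is divisible by 2 by the inductive hypothesis, and -10 is divisible by 2. Hence 2 | h(i+1).
Hence, by induction on r, the claim holds for every r ≥ 0.
Therefore the largest such d is 2.

d = 2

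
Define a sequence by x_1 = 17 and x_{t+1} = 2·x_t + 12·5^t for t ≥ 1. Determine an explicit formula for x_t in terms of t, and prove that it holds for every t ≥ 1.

x_t = -3·2^(t - 1) + 4·5^t

Computing the first terms: x_1 = 17, x_2 = 94, x_3 = 488. This suggests x_t = -3·2^(t - 1) + 4·5^t.
Base case (t = 1): the formula gives 17 = 17 = x_1.
Suppose the result is true for t = j, so x_j = -3·2^(j - 1) + 4·5^j.
Then x_{j+1} = 2·x_j + 12·5^j = 2·(-3·2^(j - 1) + 4·5^j) + 12·5^j = -3·2^j + 4·5^(j + 1) = -3·2^((j+1) - 1) + 4·5^(j+1),
which is the claimed formula at t = j+1.
By induction, the statement is established for all t ≥ 1.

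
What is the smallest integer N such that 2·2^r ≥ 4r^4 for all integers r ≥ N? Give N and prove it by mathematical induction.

At r = 17: 262144 < 334084, so the inequality fails and N ≥ 18. We prove 2·2^r ≥ 4r^4 for all r ≥ 18.
When r = 18: 2·2^r = 524288 and 4r^4 = 419904, so 524288 ≥ 419904.
Inductive step: assume the claim holds for r = p, so 2·2^p ≥ 4p^4.
Then 2·2^(p + 1) = 2·(2·2^p) ≥ 2·(4p^4).
Also, for p ≥ 18 we have 2·(4p^4) ≥ 4(p+1)^4, since 2 ≥ (1 + 1/p)^4 for all p ≥ 18.
Combining, 2·2^(p + 1) ≥ 4(p+1)^4.
Hence, by induction on r, the claim holds for every r ≥ 18.
Hence the smallest such N is 18.

N = 18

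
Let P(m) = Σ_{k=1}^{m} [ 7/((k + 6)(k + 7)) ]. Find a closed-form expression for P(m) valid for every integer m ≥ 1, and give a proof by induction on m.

P(m) = m/(m + 7)

We claim P(m) = m/(m + 7) for all m ≥ 1.
For the base case m = 1: P(1) = 1/8, and the closed form gives 1/8. They agree.
For the inductive step, assume it holds for an arbitrary k ≥ 1, so P(k) = k/(k + 7).
Then P(k+1) = P(k) + (7/((k + 7)(k + 8))) = (k/(k + 7)) + (7/((k + 7)(k + 8))).
Simplifying, P(k+1) = (k + 1)/(k + 8) = (k+1)/((k+1) + 7),
which is the closed form with m = k+1.
By induction, the statement is established for all m ≥ 1.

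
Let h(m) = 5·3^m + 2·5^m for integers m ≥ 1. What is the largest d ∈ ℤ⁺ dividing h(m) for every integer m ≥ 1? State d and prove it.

d = 5

Computing the first values: h(1) = 25 and h(2) = 95; gcd(25, 95) = 5, so d ≤ 5.
We prove 5 | 5·3^m + 2·5^m for all m ≥ 1 by induction on m.
Base step (m = 1): h(1) = 25 = 5·(5), so 5 | h(1).
For the inductive step, assume it holds for an arbitrary i ≥ 1, i.e. 5 | h(i). Then
h(i+1) − 5·h(i) = (5·3^(i+1) + 2·5^(i+1)) − 5·(5·3^i + 2·5^i) = (5)·3^i·(3 − 5) = (-10)·3^i. Since 5 | h(i) by the inductive hypothesis, 5 | 5·h(i); and 5 | -10 since -10 = 5·-2. Therefore 5 | h(i+1).
By the principle of mathematical induction, the result holds for all m ≥ 1.
Therefore the largest such d is 5.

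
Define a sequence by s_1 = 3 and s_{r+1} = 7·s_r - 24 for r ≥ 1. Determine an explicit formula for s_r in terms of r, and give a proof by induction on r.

Computing the first terms: s_1 = 3, s_2 = -3, s_3 = -45. This suggests s_r = -7^(r - 1) + 4.
Base case (r = 1): the formula gives 3 = 3 = s_1.
Inductive step: assume the claim holds for r = j, so s_j = -7^(j - 1) + 4.
Then s_{j+1} = 7·s_j - 24 = 7·(-7^(j - 1) + 4) - 24 = -7^j + 4 = -7^((j+1) - 1) + 4,
which is the claimed formula at r = j+1.
By induction, the statement is established for all r ≥ 1.

s_r = -7^(r - 1) + 4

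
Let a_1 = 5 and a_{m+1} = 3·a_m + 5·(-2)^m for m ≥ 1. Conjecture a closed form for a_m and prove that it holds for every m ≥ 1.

a_m = -(-2)^m + 3^m

Computing the first terms: a_1 = 5, a_2 = 5, a_3 = 35. This suggests a_m = -(-2)^m + 3^m.
Base case (m = 1): the formula gives 5 = 5 = a_1.
Suppose the result is true for m = k, so a_k = -(-2)^k + 3^k.
Then a_{k+1} = 3·a_k + 5·(-2)^k = 3·(-(-2)^k + 3^k) + 5·(-2)^k = -(-2)^(k + 1) + 3^(k + 1),
which is the claimed formula at m = k+1.
By the principle of mathematical induction, the result holds for all m ≥ 1.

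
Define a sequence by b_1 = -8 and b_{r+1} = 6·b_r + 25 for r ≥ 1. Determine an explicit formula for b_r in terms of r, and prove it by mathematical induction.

b_r = -3·6^(r - 1) - 5

Computing the first terms: b_1 = -8, b_2 = -23, b_3 = -113. This suggests b_r = -3·6^(r - 1) - 5.
For the base case r = 1: the formula gives -8 = -8 = b_1.
Suppose the result is true for r = j, so b_j = -3·6^(j - 1) - 5.
Then b_{j+1} = 6·b_j + 25 = 6·(-3·6^(j - 1) - 5) + 25 = -3·6^j - 5 = -3·6^((j+1) - 1) - 5,
which is the claimed formula at r = j+1.
This completes the induction.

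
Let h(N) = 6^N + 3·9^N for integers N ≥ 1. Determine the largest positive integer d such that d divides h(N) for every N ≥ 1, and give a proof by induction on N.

Computing the first values: h(1) = 33 and h(2) = 279; gcd(33, 279) = 3, so d ≤ 3.
We prove 3 | 6^N + 3·9^N for all N ≥ 1 by induction on N.
Base case (N = 1): h(1) = 33 = 3·(11), so 3 | h(1).
Suppose the result is true for N = k, i.e. 3 | h(k). Then
h(k+1) − 9·h(k) = (6^(k+1) + 3·9^(k+1)) − 9·(6^k + 3·9^k) = (1)·6^k·(6 − 9) = (-3)·6^k. Since 3 | h(k) by the inductive hypothesis, 3 | 9·h(k); and 3 | -3 since -3 = 3·-1. Therefore 3 | h(k+1).
By induction, the statement is established for all N ≥ 1.
Therefore the largest such d is 3.

d = 3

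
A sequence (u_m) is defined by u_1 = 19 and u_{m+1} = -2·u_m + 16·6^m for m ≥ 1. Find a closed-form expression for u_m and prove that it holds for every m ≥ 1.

u_m = 7(-2)^(m - 1) + 2·6^m

Computing the first terms: u_1 = 19, u_2 = 58, u_3 = 460. This suggests u_m = 7(-2)^(m - 1) + 2·6^m.
For the base case m = 1: the formula gives 19 = 19 = u_1.
For the inductive step, assume it holds for an arbitrary k ≥ 1, so u_k = 7(-2)^(k - 1) + 2·6^k.
Then u_{k+1} = -2·u_k + 16·6^k = -2·(7(-2)^(k - 1) + 2·6^k) + 16·6^k = 7(-2)^k + 2·6^(k + 1) = 7(-2)^((k+1) - 1) + 2·6^(k+1),
which is the claimed formula at m = k+1.
This completes the induction.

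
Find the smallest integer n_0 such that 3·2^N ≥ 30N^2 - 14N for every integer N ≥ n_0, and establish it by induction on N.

At N = 9: 1536 < 2304, so the inequality fails and n_0 ≥ 10. We prove 3·2^N ≥ 30N^2 - 14N for all N ≥ 10.
For the base case N = 10: 3·2^N = 3072 and 30N^2 - 14N = 2860, so 3072 ≥ 2860.
Suppose the result is true for N = m, so 3·2^m ≥ 30m^2 - 14m.
Then 3·2^(m + 1) = 2·(3·2^m) ≥ 2·(30m^2 - 14m).
Also, for m ≥ 10 we have 2·(30m^2 - 14m) ≥ 30(m+1)^2 - 14(m+1), since 2·(30m^2 - 14m) − (30(m+1)^2 - 14(m+1)) = 30m^2 - 74m - 16, which is nonnegative for all m ≥ 10.
Combining, 3·2^(m + 1) ≥ 30(m+1)^2 - 14(m+1).
By the principle of mathematical induction, the result holds for all N ≥ 10.
Hence the smallest such n_0 is 10.

n_0 = 10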